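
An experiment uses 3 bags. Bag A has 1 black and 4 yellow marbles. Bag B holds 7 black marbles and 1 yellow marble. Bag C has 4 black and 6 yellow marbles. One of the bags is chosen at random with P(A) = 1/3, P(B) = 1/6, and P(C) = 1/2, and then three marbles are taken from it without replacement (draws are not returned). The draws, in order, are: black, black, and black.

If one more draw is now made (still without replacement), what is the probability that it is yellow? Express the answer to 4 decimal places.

0.2906

Compute the likelihood of the observed sequence for each case: P(data | bag A) = (1/5)(0/4) = 0; P(data | bag B) = (7/8)(6/7)(5/6) = 5/8; P(data | bag C) = (4/10)(3/9)(2/8) = 1/30.
Multiplying each by its prior: 1/3 · 0 = 0, 1/6 · 5/8 = 5/48, 1/2 · 1/30 = 1/60; with total 29/240.
The posterior is then P(bag A | data) = 0, P(bag B | data) = 25/29, P(bag C | data) = 4/29.
So P(yellow next | data) = Σ P(yellow next | H) P(H | data) = (1/5)(25/29) + (6/7)(4/29) = 59/203.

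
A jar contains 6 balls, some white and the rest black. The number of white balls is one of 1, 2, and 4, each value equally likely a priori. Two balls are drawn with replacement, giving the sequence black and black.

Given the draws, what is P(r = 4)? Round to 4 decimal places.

0.0889

Under each hypothesis, the probability of the observed sequence is: P(data | r = 1) = (5/6)(5/6) = 25/36; P(data | r = 2) = (4/6)(4/6) = 4/9; P(data | r = 4) = (2/6)(2/6) = 1/9.
The prior-weighted likelihoods are 1/3 · 25/36 = 25/108, 1/3 · 4/9 = 4/27, 1/3 · 1/9 = 1/27; these sum to 5/12.
Therefore the posterior P(r = 4 | data) = (1/27) / (5/12) = 4/45.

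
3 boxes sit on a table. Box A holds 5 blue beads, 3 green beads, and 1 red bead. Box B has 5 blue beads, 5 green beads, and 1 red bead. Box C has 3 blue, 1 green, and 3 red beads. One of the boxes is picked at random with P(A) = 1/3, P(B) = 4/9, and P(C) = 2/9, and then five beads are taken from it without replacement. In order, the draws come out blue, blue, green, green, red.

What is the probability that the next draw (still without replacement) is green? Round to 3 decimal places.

0.387

Compute the likelihood of the observed sequence for each case: P(data | box A) = (5/9)(4/8)(3/7)(2/6)(1/5) = 0.0079365; P(data | box B) = (5/11)(4/10)(5/9)(4/8)(1/7) = 0.007215; P(data | box C) = (3/7)(2/6)(1/5)(0/4) = 0.
The prior-weighted likelihoods are 1/3 · 0.0079365 = 0.0026455, 4/9 · 0.007215 = 0.0032067, 2/9 · 0 = 0; summing to 0.0058522.
Dividing through by the total gives posterior P(box A | data) = 0.45205, P(box B | data) = 0.54795, P(box C | data) = 0.
Averaging over the posterior, P(green next | data) = (1/4)(0.45205) + (1/2)(0.54795) = 0.38699.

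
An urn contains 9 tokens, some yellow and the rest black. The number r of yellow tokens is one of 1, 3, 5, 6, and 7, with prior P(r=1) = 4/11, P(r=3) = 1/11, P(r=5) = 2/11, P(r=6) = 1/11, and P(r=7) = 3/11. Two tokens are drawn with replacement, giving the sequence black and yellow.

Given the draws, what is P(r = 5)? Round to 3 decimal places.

Compute the likelihood of the observed sequence for each case: P(data | r = 1) = (8/9)(1/9) = 8/81; P(data | r = 3) = (6/9)(3/9) = 2/9; P(data | r = 5) = (4/9)(5/9) = 20/81; P(data | r = 6) = (3/9)(6/9) = 2/9; P(data | r = 7) = (2/9)(7/9) = 14/81.
Multiplying each by its prior: 4/11 · 8/81 = 32/891, 1/11 · 2/9 = 2/99, 2/11 · 20/81 = 40/891, 1/11 · 2/9 = 2/99, 3/11 · 14/81 = 14/297; with total 50/297.
So P(r = 5 | data) = (40/891) / (50/297) = 4/15.

0.267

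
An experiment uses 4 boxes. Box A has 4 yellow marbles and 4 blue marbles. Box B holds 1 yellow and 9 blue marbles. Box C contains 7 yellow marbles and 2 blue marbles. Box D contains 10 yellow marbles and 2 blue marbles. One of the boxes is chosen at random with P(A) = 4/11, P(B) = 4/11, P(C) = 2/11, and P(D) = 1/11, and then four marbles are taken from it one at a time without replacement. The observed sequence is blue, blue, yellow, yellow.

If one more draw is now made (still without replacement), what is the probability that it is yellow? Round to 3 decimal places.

For each hypothesis, P(data | H) works out to: P(data | box A) = (4/8)(3/7)(4/6)(3/5) = 0.085714; P(data | box B) = (9/10)(8/9)(1/8)(0/7) = 0; P(data | box C) = (2/9)(1/8)(7/7)(6/6) = 0.027778; P(data | box D) = (2/12)(1/11)(10/10)(9/9) = 0.015152.
Weighting by the prior gives 4/11 · 0.085714 = 0.031169, 4/11 · 0 = 0, 2/11 · 0.027778 = 0.0050505, 1/11 · 0.015152 = 0.0013774; these sum to 0.037597.
Normalising, the posterior is P(box A | data) = 0.82903, P(box B | data) = 0, P(box C | data) = 0.13433, P(box D | data) = 0.036636.
The predictive probability is P(yellow next | data) = (1/2)(0.82903) + (1)(0.13433) + (1)(0.036636) = 0.58548.

0.585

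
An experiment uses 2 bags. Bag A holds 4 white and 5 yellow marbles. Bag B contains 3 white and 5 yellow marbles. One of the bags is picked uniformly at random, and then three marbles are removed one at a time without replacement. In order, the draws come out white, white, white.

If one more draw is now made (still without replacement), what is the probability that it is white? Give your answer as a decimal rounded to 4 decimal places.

0.1212

The likelihood of the observed sequence under each hypothesis: P(data | bag A) = (4/9)(3/8)(2/7) = 1/21; P(data | bag B) = (3/8)(2/7)(1/6) = 1/56.
Multiplying each by its prior: 1/2 · 1/21 = 1/42, 1/2 · 1/56 = 1/112; summing to 11/336.
Normalising, the posterior is P(bag A | data) = 8/11, P(bag B | data) = 3/11.
Averaging over the posterior, P(white next | data) = (1/6)(8/11) + (0)(3/11) = 4/33.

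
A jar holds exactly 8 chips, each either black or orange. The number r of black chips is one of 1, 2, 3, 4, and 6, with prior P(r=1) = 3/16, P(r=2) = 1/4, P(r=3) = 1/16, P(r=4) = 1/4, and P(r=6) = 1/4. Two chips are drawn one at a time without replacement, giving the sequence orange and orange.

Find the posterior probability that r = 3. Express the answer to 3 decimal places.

0.062

The likelihood of the observed sequence under each hypothesis: P(data | r = 1) = (7/8)(6/7) = 3/4; P(data | r = 2) = (6/8)(5/7) = 15/28; P(data | r = 3) = (5/8)(4/7) = 5/14; P(data | r = 4) = (4/8)(3/7) = 3/14; P(data | r = 6) = (2/8)(1/7) = 1/28.
The prior-weighted likelihoods are 3/16 · 3/4 = 9/64, 1/4 · 15/28 = 15/112, 1/16 · 5/14 = 5/224, 1/4 · 3/14 = 3/56, 1/4 · 1/28 = 1/112; summing to 23/64.
Hence P(r = 3 | data) = (5/224) / (23/64) = 10/161.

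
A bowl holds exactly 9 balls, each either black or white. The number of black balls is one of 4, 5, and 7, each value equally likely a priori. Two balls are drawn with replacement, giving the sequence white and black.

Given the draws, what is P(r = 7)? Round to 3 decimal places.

0.259

The likelihood of the observed sequence under each hypothesis: P(data | r = 4) = (5/9)(4/9) = 20/81; P(data | r = 5) = (4/9)(5/9) = 20/81; P(data | r = 7) = (2/9)(7/9) = 14/81.
Multiplying each by its prior: 1/3 · 20/81 = 20/243, 1/3 · 20/81 = 20/243, 1/3 · 14/81 = 14/243; these sum to 2/9.
Therefore the posterior P(r = 7 | data) = (14/243) / (2/9) = 7/27.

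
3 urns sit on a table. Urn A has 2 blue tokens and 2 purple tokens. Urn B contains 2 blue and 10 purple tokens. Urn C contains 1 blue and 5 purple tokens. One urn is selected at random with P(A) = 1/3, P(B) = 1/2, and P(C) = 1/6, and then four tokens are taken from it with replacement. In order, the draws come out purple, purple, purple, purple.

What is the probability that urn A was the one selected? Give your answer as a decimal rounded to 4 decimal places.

0.0609

For each hypothesis, P(data | H) works out to: P(data | urn A) = (2/4)(2/4)(2/4)(2/4) = 0.0625; P(data | urn B) = (10/12)(10/12)(10/12)(10/12) = 0.48225; P(data | urn C) = (5/6)(5/6)(5/6)(5/6) = 0.48225.
The prior-weighted likelihoods are 1/3 · 0.0625 = 0.020833, 1/2 · 0.48225 = 0.24113, 1/6 · 0.48225 = 0.080376; summing to 0.34234.
Therefore the posterior P(urn A | data) = (0.020833) / (0.34234) = 0.060856.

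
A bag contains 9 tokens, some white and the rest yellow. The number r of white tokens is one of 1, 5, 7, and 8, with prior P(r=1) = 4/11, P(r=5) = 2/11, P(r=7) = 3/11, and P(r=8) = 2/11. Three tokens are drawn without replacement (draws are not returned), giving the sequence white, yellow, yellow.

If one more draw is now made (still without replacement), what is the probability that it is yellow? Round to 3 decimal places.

For each hypothesis, P(data | H) works out to: P(data | r = 1) = (1/9)(8/8)(7/7) = 0.11111; P(data | r = 5) = (5/9)(4/8)(3/7) = 0.11905; P(data | r = 7) = (7/9)(2/8)(1/7) = 0.027778; P(data | r = 8) = (8/9)(1/8)(0/7) = 0.
Weighting by the prior gives 4/11 · 0.11111 = 0.040404, 2/11 · 0.11905 = 0.021645, 3/11 · 0.027778 = 0.0075758, 2/11 · 0 = 0; with total 0.069625.
Normalising, the posterior is P(r = 1 | data) = 0.58031, P(r = 5 | data) = 0.31088, P(r = 7 | data) = 0.10881, P(r = 8 | data) = 0.
The predictive probability is P(yellow next | data) = (1)(0.58031) + (1/3)(0.31088) + (0)(0.10881) = 0.68394.

0.684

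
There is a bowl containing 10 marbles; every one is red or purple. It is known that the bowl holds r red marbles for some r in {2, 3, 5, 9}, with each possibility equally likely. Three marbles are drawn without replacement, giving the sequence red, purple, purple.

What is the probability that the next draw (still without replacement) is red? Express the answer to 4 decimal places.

0.3229

For each hypothesis, P(data | H) works out to: P(data | r = 2) = (2/10)(8/9)(7/8) = 0.15556; P(data | r = 3) = (3/10)(7/9)(6/8) = 0.175; P(data | r = 5) = (5/10)(5/9)(4/8) = 0.13889; P(data | r = 9) = (9/10)(1/9)(0/8) = 0.
Multiplying each by its prior: 1/4 · 0.15556 = 0.038889, 1/4 · 0.175 = 0.04375, 1/4 · 0.13889 = 0.034722, 1/4 · 0 = 0; with total 0.11736.
Normalising, the posterior is P(r = 2 | data) = 0.33136, P(r = 3 | data) = 0.37278, P(r = 5 | data) = 0.29586, P(r = 9 | data) = 0.
The predictive probability is P(red next | data) = (1/7)(0.33136) + (2/7)(0.37278) + (4/7)(0.29586) = 0.32291.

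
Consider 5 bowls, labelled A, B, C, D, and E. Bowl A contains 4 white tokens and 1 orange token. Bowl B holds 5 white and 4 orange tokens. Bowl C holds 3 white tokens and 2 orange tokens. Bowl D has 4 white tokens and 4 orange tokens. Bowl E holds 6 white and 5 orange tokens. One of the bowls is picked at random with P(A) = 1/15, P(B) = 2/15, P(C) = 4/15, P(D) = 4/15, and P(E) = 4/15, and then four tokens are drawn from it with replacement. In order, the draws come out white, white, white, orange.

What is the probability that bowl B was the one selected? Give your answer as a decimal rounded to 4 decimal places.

0.1331

For each hypothesis, P(data | H) works out to: P(data | bowl A) = (4/5)(4/5)(4/5)(1/5) = 0.1024; P(data | bowl B) = (5/9)(5/9)(5/9)(4/9) = 0.076208; P(data | bowl C) = (3/5)(3/5)(3/5)(2/5) = 0.0864; P(data | bowl D) = (4/8)(4/8)(4/8)(4/8) = 0.0625; P(data | bowl E) = (6/11)(6/11)(6/11)(5/11) = 0.073765.
Weighting by the prior gives 1/15 · 0.1024 = 0.0068267, 2/15 · 0.076208 = 0.010161, 4/15 · 0.0864 = 0.02304, 4/15 · 0.0625 = 0.016667, 4/15 · 0.073765 = 0.019671; with total 0.076365.
Therefore the posterior P(bowl B | data) = (0.010161) / (0.076365) = 0.13306.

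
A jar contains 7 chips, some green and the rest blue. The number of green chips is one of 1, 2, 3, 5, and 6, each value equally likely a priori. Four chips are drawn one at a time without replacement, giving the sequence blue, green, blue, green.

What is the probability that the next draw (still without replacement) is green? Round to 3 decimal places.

For each hypothesis, P(data | H) works out to: P(data | r = 1) = (6/7)(1/6)(5/5)(0/4) = 0; P(data | r = 2) = (5/7)(2/6)(4/5)(1/4) = 1/21; P(data | r = 3) = (4/7)(3/6)(3/5)(2/4) = 3/35; P(data | r = 5) = (2/7)(5/6)(1/5)(4/4) = 1/21; P(data | r = 6) = (1/7)(6/6)(0/5) = 0.
Multiplying each by its prior: 1/5 · 0 = 0, 1/5 · 1/21 = 1/105, 1/5 · 3/35 = 3/175, 1/5 · 1/21 = 1/105, 1/5 · 0 = 0; summing to 19/525.
Normalising, the posterior is P(r = 1 | data) = 0, P(r = 2 | data) = 5/19, P(r = 3 | data) = 9/19, P(r = 5 | data) = 5/19, P(r = 6 | data) = 0.
The predictive probability is P(green next | data) = (0)(5/19) + (1/3)(9/19) + (1)(5/19) = 8/19.

0.421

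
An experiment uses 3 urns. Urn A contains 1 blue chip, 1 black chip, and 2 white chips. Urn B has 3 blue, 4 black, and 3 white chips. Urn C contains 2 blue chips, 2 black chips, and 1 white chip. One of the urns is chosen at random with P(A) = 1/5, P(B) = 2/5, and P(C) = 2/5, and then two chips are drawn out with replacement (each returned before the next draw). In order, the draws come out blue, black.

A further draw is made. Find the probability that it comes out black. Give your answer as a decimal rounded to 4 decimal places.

The likelihood of the observed sequence under each hypothesis: P(data | urn A) = (1/4)(1/4) = 0.0625; P(data | urn B) = (3/10)(4/10) = 0.12; P(data | urn C) = (2/5)(2/5) = 0.16.
Multiplying each by its prior: 1/5 · 0.0625 = 0.0125, 2/5 · 0.12 = 0.048, 2/5 · 0.16 = 0.064; these sum to 0.1245.
Dividing through by the total gives posterior P(urn A | data) = 0.1004, P(urn B | data) = 0.38554, P(urn C | data) = 0.51406.
So P(black next | data) = Σ P(black next | H) P(H | data) = (1/4)(0.1004) + (2/5)(0.38554) + (2/5)(0.51406) = 0.38494.

0.3849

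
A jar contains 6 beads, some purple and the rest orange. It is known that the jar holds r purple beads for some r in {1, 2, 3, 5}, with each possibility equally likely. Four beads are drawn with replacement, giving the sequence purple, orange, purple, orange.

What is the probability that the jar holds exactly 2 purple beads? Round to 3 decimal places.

0.328

Compute the likelihood of the observed sequence for each case: P(data | r = 1) = (1/6)(5/6)(1/6)(5/6) = 0.01929; P(data | r = 2) = (2/6)(4/6)(2/6)(4/6) = 0.049383; P(data | r = 3) = (3/6)(3/6)(3/6)(3/6) = 0.0625; P(data | r = 5) = (5/6)(1/6)(5/6)(1/6) = 0.01929.
The prior-weighted likelihoods are 1/4 · 0.01929 = 0.0048225, 1/4 · 0.049383 = 0.012346, 1/4 · 0.0625 = 0.015625, 1/4 · 0.01929 = 0.0048225; summing to 0.037616.
So P(r = 2 | data) = (0.012346) / (0.037616) = 0.32821.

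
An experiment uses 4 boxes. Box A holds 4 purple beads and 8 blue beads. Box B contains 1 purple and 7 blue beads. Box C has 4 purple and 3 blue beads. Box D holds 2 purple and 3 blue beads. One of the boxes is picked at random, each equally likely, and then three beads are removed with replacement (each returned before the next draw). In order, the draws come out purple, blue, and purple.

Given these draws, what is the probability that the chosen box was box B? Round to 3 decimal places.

Compute the likelihood of the observed sequence for each case: P(data | box A) = (4/12)(8/12)(4/12) = 0.074074; P(data | box B) = (1/8)(7/8)(1/8) = 0.013672; P(data | box C) = (4/7)(3/7)(4/7) = 0.13994; P(data | box D) = (2/5)(3/5)(2/5) = 0.096.
The prior-weighted likelihoods are 1/4 · 0.074074 = 0.018519, 1/4 · 0.013672 = 0.003418, 1/4 · 0.13994 = 0.034985, 1/4 · 0.096 = 0.024; summing to 0.080922.
Hence P(box B | data) = (0.003418) / (0.080922) = 0.042238.

0.042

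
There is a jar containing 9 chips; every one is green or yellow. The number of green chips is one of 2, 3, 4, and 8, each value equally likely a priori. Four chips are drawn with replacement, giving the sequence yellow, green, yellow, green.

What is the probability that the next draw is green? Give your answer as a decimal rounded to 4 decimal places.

Compute the likelihood of the observed sequence for each case: P(data | r = 2) = (7/9)(2/9)(7/9)(2/9) = 0.029873; P(data | r = 3) = (6/9)(3/9)(6/9)(3/9) = 0.049383; P(data | r = 4) = (5/9)(4/9)(5/9)(4/9) = 0.060966; P(data | r = 8) = (1/9)(8/9)(1/9)(8/9) = 0.0097546.
The prior-weighted likelihoods are 1/4 · 0.029873 = 0.0074684, 1/4 · 0.049383 = 0.012346, 1/4 · 0.060966 = 0.015242, 1/4 · 0.0097546 = 0.0024387; with total 0.037494.
The posterior is then P(r = 2 | data) = 0.19919, P(r = 3 | data) = 0.32927, P(r = 4 | data) = 0.4065, P(r = 8 | data) = 0.065041.
So P(green next | data) = Σ P(green next | H) P(H | data) = (2/9)(0.19919) + (1/3)(0.32927) + (4/9)(0.4065) + (8/9)(0.065041) = 0.3925.

0.3925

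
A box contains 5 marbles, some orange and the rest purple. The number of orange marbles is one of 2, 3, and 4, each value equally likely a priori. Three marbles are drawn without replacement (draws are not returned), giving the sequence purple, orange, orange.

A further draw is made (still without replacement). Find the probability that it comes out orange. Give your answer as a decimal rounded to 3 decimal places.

0.600

The likelihood of the observed sequence under each hypothesis: P(data | r = 2) = (3/5)(2/4)(1/3) = 1/10; P(data | r = 3) = (2/5)(3/4)(2/3) = 1/5; P(data | r = 4) = (1/5)(4/4)(3/3) = 1/5.
The prior-weighted likelihoods are 1/3 · 1/10 = 1/30, 1/3 · 1/5 = 1/15, 1/3 · 1/5 = 1/15; these sum to 1/6.
Dividing through by the total gives posterior P(r = 2 | data) = 1/5, P(r = 3 | data) = 2/5, P(r = 4 | data) = 2/5.
Averaging over the posterior, P(orange next | data) = (0)(1/5) + (1/2)(2/5) + (1)(2/5) = 3/5.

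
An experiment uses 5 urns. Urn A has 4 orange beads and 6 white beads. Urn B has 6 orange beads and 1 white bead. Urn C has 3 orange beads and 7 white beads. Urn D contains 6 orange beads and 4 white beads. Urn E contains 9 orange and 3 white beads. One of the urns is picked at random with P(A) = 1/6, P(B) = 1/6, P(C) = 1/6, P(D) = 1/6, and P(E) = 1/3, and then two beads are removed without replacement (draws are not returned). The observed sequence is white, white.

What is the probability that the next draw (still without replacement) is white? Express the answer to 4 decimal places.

0.4889

The likelihood of the observed sequence under each hypothesis: P(data | urn A) = (6/10)(5/9) = 1/3; P(data | urn B) = (1/7)(0/6) = 0; P(data | urn C) = (7/10)(6/9) = 7/15; P(data | urn D) = (4/10)(3/9) = 2/15; P(data | urn E) = (3/12)(2/11) = 1/22.
The prior-weighted likelihoods are 1/6 · 1/3 = 1/18, 1/6 · 0 = 0, 1/6 · 7/15 = 7/90, 1/6 · 2/15 = 1/45, 1/3 · 1/22 = 1/66; these sum to 169/990.
Dividing through by the total gives posterior P(urn A | data) = 0.32544, P(urn B | data) = 0, P(urn C | data) = 0.45562, P(urn D | data) = 0.13018, P(urn E | data) = 0.088757.
Averaging over the posterior, P(white next | data) = (1/2)(0.32544) + (5/8)(0.45562) + (1/4)(0.13018) + (1/10)(0.088757) = 0.48891.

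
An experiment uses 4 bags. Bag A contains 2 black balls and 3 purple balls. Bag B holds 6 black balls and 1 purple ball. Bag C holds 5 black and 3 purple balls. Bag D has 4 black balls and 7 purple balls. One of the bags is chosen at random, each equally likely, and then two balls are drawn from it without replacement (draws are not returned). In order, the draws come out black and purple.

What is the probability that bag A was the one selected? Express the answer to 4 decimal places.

0.3108

Compute the likelihood of the observed sequence for each case: P(data | bag A) = (2/5)(3/4) = 0.3; P(data | bag B) = (6/7)(1/6) = 0.14286; P(data | bag C) = (5/8)(3/7) = 0.26786; P(data | bag D) = (4/11)(7/10) = 0.25455.
Weighting by the prior gives 1/4 · 0.3 = 0.075, 1/4 · 0.14286 = 0.035714, 1/4 · 0.26786 = 0.066964, 1/4 · 0.25455 = 0.063636; these sum to 0.24131.
By Bayes' rule, P(bag A | data) = (0.075) / (0.24131) = 0.3108.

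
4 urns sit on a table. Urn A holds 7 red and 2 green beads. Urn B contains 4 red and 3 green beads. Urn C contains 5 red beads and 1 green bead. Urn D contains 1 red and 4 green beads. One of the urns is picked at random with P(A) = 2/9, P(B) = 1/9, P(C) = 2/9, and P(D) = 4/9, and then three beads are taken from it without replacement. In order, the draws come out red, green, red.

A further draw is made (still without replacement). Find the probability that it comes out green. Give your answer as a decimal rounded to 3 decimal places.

0.169

The likelihood of the observed sequence under each hypothesis: P(data | urn A) = (7/9)(2/8)(6/7) = 1/6; P(data | urn B) = (4/7)(3/6)(3/5) = 6/35; P(data | urn C) = (5/6)(1/5)(4/4) = 1/6; P(data | urn D) = (1/5)(4/4)(0/3) = 0.
The prior-weighted likelihoods are 2/9 · 1/6 = 1/27, 1/9 · 6/35 = 2/105, 2/9 · 1/6 = 1/27, 4/9 · 0 = 0; with total 88/945.
Dividing through by the total gives posterior P(urn A | data) = 35/88, P(urn B | data) = 9/44, P(urn C | data) = 35/88, P(urn D | data) = 0.
Averaging over the posterior, P(green next | data) = (1/6)(35/88) + (1/2)(9/44) + (0)(35/88) = 89/528.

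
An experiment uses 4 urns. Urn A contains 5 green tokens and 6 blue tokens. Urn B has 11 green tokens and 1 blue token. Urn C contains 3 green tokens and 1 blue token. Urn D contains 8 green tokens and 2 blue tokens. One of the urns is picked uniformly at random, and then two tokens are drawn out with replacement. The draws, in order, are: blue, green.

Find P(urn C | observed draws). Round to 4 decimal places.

For each hypothesis, P(data | H) works out to: P(data | urn A) = (6/11)(5/11) = 0.24793; P(data | urn B) = (1/12)(11/12) = 0.076389; P(data | urn C) = (1/4)(3/4) = 0.1875; P(data | urn D) = (2/10)(8/10) = 0.16.
The prior-weighted likelihoods are 1/4 · 0.24793 = 0.061983, 1/4 · 0.076389 = 0.019097, 1/4 · 0.1875 = 0.046875, 1/4 · 0.16 = 0.04; these sum to 0.16796.
Hence P(urn C | data) = (0.046875) / (0.16796) = 0.27909.

0.2791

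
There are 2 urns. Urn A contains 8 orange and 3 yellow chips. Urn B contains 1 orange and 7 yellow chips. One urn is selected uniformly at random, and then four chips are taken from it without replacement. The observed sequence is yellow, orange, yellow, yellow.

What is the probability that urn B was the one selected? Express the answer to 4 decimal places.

Compute the likelihood of the observed sequence for each case: P(data | urn A) = (3/11)(8/10)(2/9)(1/8) = 0.0060606; P(data | urn B) = (7/8)(1/7)(6/6)(5/5) = 0.125.
Multiplying each by its prior: 1/2 · 0.0060606 = 0.0030303, 1/2 · 0.125 = 0.0625; these sum to 0.06553.
Therefore the posterior P(urn B | data) = (0.0625) / (0.06553) = 0.95376.

0.9538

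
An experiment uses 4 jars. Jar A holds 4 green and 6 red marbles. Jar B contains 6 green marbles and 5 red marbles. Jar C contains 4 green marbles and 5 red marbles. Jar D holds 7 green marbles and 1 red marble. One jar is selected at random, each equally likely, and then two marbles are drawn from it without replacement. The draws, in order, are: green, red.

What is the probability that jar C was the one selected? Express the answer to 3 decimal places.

The likelihood of the observed sequence under each hypothesis: P(data | jar A) = (4/10)(6/9) = 0.26667; P(data | jar B) = (6/11)(5/10) = 0.27273; P(data | jar C) = (4/9)(5/8) = 0.27778; P(data | jar D) = (7/8)(1/7) = 0.125.
The prior-weighted likelihoods are 1/4 · 0.26667 = 0.066667, 1/4 · 0.27273 = 0.068182, 1/4 · 0.27778 = 0.069444, 1/4 · 0.125 = 0.03125; these sum to 0.23554.
By Bayes' rule, P(jar C | data) = (0.069444) / (0.23554) = 0.29483.

0.295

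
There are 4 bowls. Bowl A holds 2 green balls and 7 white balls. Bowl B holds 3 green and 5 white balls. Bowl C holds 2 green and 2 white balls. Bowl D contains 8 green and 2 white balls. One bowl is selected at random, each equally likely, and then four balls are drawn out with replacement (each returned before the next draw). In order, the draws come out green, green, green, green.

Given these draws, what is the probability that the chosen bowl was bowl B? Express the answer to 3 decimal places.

0.040

For each hypothesis, P(data | H) works out to: P(data | bowl A) = (2/9)(2/9)(2/9)(2/9) = 0.0024387; P(data | bowl B) = (3/8)(3/8)(3/8)(3/8) = 0.019775; P(data | bowl C) = (2/4)(2/4)(2/4)(2/4) = 0.0625; P(data | bowl D) = (8/10)(8/10)(8/10)(8/10) = 0.4096.
Weighting by the prior gives 1/4 · 0.0024387 = 0.00060966, 1/4 · 0.019775 = 0.0049438, 1/4 · 0.0625 = 0.015625, 1/4 · 0.4096 = 0.1024; these sum to 0.12358.
So P(bowl B | data) = (0.0049438) / (0.12358) = 0.040006.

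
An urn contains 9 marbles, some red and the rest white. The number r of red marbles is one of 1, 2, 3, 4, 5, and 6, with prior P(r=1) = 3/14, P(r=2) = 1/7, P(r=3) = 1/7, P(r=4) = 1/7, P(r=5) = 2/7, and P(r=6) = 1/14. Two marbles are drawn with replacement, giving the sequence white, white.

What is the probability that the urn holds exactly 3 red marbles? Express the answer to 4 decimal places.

For each hypothesis, P(data | H) works out to: P(data | r = 1) = (8/9)(8/9) = 0.79012; P(data | r = 2) = (7/9)(7/9) = 0.60494; P(data | r = 3) = (6/9)(6/9) = 0.44444; P(data | r = 4) = (5/9)(5/9) = 0.30864; P(data | r = 5) = (4/9)(4/9) = 0.19753; P(data | r = 6) = (3/9)(3/9) = 0.11111.
The prior-weighted likelihoods are 3/14 · 0.79012 = 0.16931, 1/7 · 0.60494 = 0.08642, 1/7 · 0.44444 = 0.063492, 1/7 · 0.30864 = 0.044092, 2/7 · 0.19753 = 0.056437, 1/14 · 0.11111 = 0.0079365; summing to 0.42769.
By Bayes' rule, P(r = 3 | data) = (0.063492) / (0.42769) = 0.14845.

0.1485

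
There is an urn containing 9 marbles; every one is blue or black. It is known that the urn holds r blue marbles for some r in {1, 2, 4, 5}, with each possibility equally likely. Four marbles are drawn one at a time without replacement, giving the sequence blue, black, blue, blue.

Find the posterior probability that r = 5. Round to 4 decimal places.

0.6667

Compute the likelihood of the observed sequence for each case: P(data | r = 1) = (1/9)(8/8)(0/7) = 0; P(data | r = 2) = (2/9)(7/8)(1/7)(0/6) = 0; P(data | r = 4) = (4/9)(5/8)(3/7)(2/6) = 5/126; P(data | r = 5) = (5/9)(4/8)(4/7)(3/6) = 5/63.
Weighting by the prior gives 1/4 · 0 = 0, 1/4 · 0 = 0, 1/4 · 5/126 = 5/504, 1/4 · 5/63 = 5/252; these sum to 5/168.
Hence P(r = 5 | data) = (5/252) / (5/168) = 2/3.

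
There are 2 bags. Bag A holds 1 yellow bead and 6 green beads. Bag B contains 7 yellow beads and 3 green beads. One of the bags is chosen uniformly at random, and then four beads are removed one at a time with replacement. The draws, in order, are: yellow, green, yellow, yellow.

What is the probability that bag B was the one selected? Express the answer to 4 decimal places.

For each hypothesis, P(data | H) works out to: P(data | bag A) = (1/7)(6/7)(1/7)(1/7) = 0.002499; P(data | bag B) = (7/10)(3/10)(7/10)(7/10) = 0.1029.
The prior-weighted likelihoods are 1/2 · 0.002499 = 0.0012495, 1/2 · 0.1029 = 0.05145; these sum to 0.052699.
So P(bag B | data) = (0.05145) / (0.052699) = 0.97629.

0.9763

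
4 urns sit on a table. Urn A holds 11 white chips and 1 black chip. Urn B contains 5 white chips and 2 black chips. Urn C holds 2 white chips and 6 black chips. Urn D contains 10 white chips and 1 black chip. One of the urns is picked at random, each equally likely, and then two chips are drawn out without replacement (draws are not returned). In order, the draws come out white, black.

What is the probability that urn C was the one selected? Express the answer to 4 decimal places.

For each hypothesis, P(data | H) works out to: P(data | urn A) = (11/12)(1/11) = 0.083333; P(data | urn B) = (5/7)(2/6) = 0.2381; P(data | urn C) = (2/8)(6/7) = 0.21429; P(data | urn D) = (10/11)(1/10) = 0.090909.
Weighting by the prior gives 1/4 · 0.083333 = 0.020833, 1/4 · 0.2381 = 0.059524, 1/4 · 0.21429 = 0.053571, 1/4 · 0.090909 = 0.022727; these sum to 0.15666.
Therefore the posterior P(urn C | data) = (0.053571) / (0.15666) = 0.34197.

0.3420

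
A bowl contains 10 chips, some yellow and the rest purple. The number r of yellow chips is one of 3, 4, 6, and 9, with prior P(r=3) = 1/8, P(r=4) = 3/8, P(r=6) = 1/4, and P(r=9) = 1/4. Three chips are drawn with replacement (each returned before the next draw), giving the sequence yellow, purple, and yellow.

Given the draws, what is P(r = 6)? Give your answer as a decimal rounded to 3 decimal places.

0.360

Under each hypothesis, the probability of the observed sequence is: P(data | r = 3) = (3/10)(7/10)(3/10) = 0.063; P(data | r = 4) = (4/10)(6/10)(4/10) = 0.096; P(data | r = 6) = (6/10)(4/10)(6/10) = 0.144; P(data | r = 9) = (9/10)(1/10)(9/10) = 0.081.
Multiplying each by its prior: 1/8 · 0.063 = 0.007875, 3/8 · 0.096 = 0.036, 1/4 · 0.144 = 0.036, 1/4 · 0.081 = 0.02025; summing to 0.10013.
Hence P(r = 6 | data) = (0.036) / (0.10013) = 0.35955.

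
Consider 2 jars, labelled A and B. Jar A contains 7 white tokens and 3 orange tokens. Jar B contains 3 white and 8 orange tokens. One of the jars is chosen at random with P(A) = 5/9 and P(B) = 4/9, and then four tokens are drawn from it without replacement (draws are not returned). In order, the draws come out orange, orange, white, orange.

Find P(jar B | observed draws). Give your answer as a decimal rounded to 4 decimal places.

0.9243

The likelihood of the observed sequence under each hypothesis: P(data | jar A) = (3/10)(2/9)(7/8)(1/7) = 0.0083333; P(data | jar B) = (8/11)(7/10)(3/9)(6/8) = 0.12727.
Weighting by the prior gives 5/9 · 0.0083333 = 0.0046296, 4/9 · 0.12727 = 0.056566; these sum to 0.061195.
By Bayes' rule, P(jar B | data) = (0.056566) / (0.061195) = 0.92435.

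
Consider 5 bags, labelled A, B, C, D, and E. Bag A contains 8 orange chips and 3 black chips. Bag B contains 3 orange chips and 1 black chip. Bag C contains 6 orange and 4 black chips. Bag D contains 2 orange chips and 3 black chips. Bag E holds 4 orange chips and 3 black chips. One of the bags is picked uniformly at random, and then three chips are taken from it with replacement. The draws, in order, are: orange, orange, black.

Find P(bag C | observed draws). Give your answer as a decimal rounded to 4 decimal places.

For each hypothesis, P(data | H) works out to: P(data | bag A) = (8/11)(8/11)(3/11) = 0.14425; P(data | bag B) = (3/4)(3/4)(1/4) = 0.14062; P(data | bag C) = (6/10)(6/10)(4/10) = 0.144; P(data | bag D) = (2/5)(2/5)(3/5) = 0.096; P(data | bag E) = (4/7)(4/7)(3/7) = 0.13994.
Weighting by the prior gives 1/5 · 0.14425 = 0.02885, 1/5 · 0.14062 = 0.028125, 1/5 · 0.144 = 0.0288, 1/5 · 0.096 = 0.0192, 1/5 · 0.13994 = 0.027988; these sum to 0.13296.
So P(bag C | data) = (0.0288) / (0.13296) = 0.2166.

0.2166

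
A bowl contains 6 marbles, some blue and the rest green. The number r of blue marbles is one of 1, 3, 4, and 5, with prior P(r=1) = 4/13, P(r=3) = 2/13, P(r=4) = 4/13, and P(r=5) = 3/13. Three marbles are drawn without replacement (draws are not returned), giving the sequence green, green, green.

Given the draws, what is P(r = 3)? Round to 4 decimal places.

Under each hypothesis, the probability of the observed sequence is: P(data | r = 1) = (5/6)(4/5)(3/4) = 1/2; P(data | r = 3) = (3/6)(2/5)(1/4) = 1/20; P(data | r = 4) = (2/6)(1/5)(0/4) = 0; P(data | r = 5) = (1/6)(0/5) = 0.
Multiplying each by its prior: 4/13 · 1/2 = 2/13, 2/13 · 1/20 = 1/130, 4/13 · 0 = 0, 3/13 · 0 = 0; with total 21/130.
So P(r = 3 | data) = (1/130) / (21/130) = 1/21.

0.0476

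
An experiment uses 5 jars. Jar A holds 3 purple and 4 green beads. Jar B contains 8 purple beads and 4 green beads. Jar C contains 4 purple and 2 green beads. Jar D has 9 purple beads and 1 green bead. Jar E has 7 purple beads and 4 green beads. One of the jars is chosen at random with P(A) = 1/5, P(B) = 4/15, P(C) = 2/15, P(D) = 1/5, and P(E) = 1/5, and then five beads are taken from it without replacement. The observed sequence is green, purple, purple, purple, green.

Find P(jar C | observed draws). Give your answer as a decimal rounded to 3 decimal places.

Under each hypothesis, the probability of the observed sequence is: P(data | jar A) = (4/7)(3/6)(2/5)(1/4)(3/3) = 0.028571; P(data | jar B) = (4/12)(8/11)(7/10)(6/9)(3/8) = 0.042424; P(data | jar C) = (2/6)(4/5)(3/4)(2/3)(1/2) = 0.066667; P(data | jar D) = (1/10)(9/9)(8/8)(7/7)(0/6) = 0; P(data | jar E) = (4/11)(7/10)(6/9)(5/8)(3/7) = 0.045455.
The prior-weighted likelihoods are 1/5 · 0.028571 = 0.0057143, 4/15 · 0.042424 = 0.011313, 2/15 · 0.066667 = 0.0088889, 1/5 · 0 = 0, 1/5 · 0.045455 = 0.0090909; these sum to 0.035007.
So P(jar C | data) = (0.0088889) / (0.035007) = 0.25392.

0.254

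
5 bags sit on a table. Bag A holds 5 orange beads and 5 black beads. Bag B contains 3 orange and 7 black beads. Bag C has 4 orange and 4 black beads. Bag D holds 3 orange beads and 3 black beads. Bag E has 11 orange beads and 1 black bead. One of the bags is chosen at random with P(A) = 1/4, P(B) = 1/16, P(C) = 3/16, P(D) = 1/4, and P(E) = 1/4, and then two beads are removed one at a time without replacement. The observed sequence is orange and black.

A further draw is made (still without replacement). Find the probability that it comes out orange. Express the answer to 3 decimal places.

The likelihood of the observed sequence under each hypothesis: P(data | bag A) = (5/10)(5/9) = 0.27778; P(data | bag B) = (3/10)(7/9) = 0.23333; P(data | bag C) = (4/8)(4/7) = 0.28571; P(data | bag D) = (3/6)(3/5) = 0.3; P(data | bag E) = (11/12)(1/11) = 0.083333.
The prior-weighted likelihoods are 1/4 · 0.27778 = 0.069444, 1/16 · 0.23333 = 0.014583, 3/16 · 0.28571 = 0.053571, 1/4 · 0.3 = 0.075, 1/4 · 0.083333 = 0.020833; summing to 0.23343.
Dividing through by the total gives posterior P(bag A | data) = 0.29749, P(bag B | data) = 0.062473, P(bag C | data) = 0.22949, P(bag D | data) = 0.32129, P(bag E | data) = 0.089248.
Averaging over the posterior, P(orange next | data) = (1/2)(0.29749) + (1/4)(0.062473) + (1/2)(0.22949) + (1/2)(0.32129) + (1)(0.089248) = 0.52901.

0.529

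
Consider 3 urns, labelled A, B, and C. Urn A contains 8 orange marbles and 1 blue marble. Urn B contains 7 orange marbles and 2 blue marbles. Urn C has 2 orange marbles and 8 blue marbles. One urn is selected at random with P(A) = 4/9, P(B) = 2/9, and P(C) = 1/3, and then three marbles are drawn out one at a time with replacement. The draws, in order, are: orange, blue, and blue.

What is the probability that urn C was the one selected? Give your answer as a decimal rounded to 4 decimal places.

0.7608

For each hypothesis, P(data | H) works out to: P(data | urn A) = (8/9)(1/9)(1/9) = 0.010974; P(data | urn B) = (7/9)(2/9)(2/9) = 0.038409; P(data | urn C) = (2/10)(8/10)(8/10) = 0.128.
Multiplying each by its prior: 4/9 · 0.010974 = 0.0048773, 2/9 · 0.038409 = 0.0085353, 1/3 · 0.128 = 0.042667; summing to 0.056079.
By Bayes' rule, P(urn C | data) = (0.042667) / (0.056079) = 0.76083.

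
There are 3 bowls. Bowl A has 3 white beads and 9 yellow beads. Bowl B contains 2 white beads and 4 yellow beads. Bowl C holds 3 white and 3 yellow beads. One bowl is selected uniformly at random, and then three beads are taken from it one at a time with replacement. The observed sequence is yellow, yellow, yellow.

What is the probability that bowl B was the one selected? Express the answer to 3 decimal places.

The likelihood of the observed sequence under each hypothesis: P(data | bowl A) = (9/12)(9/12)(9/12) = 0.42188; P(data | bowl B) = (4/6)(4/6)(4/6) = 0.2963; P(data | bowl C) = (3/6)(3/6)(3/6) = 0.125.
Weighting by the prior gives 1/3 · 0.42188 = 0.14062, 1/3 · 0.2963 = 0.098765, 1/3 · 0.125 = 0.041667; with total 0.28106.
So P(bowl B | data) = (0.098765) / (0.28106) = 0.35141.

0.351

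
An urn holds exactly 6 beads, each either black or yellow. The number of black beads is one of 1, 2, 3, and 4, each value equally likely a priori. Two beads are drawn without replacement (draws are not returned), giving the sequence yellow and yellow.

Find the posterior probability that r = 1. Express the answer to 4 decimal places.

For each hypothesis, P(data | H) works out to: P(data | r = 1) = (5/6)(4/5) = 2/3; P(data | r = 2) = (4/6)(3/5) = 2/5; P(data | r = 3) = (3/6)(2/5) = 1/5; P(data | r = 4) = (2/6)(1/5) = 1/15.
The prior-weighted likelihoods are 1/4 · 2/3 = 1/6, 1/4 · 2/5 = 1/10, 1/4 · 1/5 = 1/20, 1/4 · 1/15 = 1/60; summing to 1/3.
Hence P(r = 1 | data) = (1/6) / (1/3) = 1/2.

0.5000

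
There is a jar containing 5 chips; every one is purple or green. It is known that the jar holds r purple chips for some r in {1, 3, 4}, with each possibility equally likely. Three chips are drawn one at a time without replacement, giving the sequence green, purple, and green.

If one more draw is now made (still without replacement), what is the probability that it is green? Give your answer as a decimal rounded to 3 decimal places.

Compute the likelihood of the observed sequence for each case: P(data | r = 1) = (4/5)(1/4)(3/3) = 1/5; P(data | r = 3) = (2/5)(3/4)(1/3) = 1/10; P(data | r = 4) = (1/5)(4/4)(0/3) = 0.
The prior-weighted likelihoods are 1/3 · 1/5 = 1/15, 1/3 · 1/10 = 1/30, 1/3 · 0 = 0; with total 1/10.
Normalising, the posterior is P(r = 1 | data) = 2/3, P(r = 3 | data) = 1/3, P(r = 4 | data) = 0.
Averaging over the posterior, P(green next | data) = (1)(2/3) + (0)(1/3) = 2/3.

0.667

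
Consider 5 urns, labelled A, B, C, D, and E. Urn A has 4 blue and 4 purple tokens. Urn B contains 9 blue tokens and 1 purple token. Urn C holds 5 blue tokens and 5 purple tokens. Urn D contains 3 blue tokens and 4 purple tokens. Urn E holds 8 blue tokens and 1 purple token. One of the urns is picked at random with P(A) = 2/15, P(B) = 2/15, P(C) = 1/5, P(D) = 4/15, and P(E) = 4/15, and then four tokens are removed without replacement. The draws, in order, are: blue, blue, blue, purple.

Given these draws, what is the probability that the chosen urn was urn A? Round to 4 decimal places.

The likelihood of the observed sequence under each hypothesis: P(data | urn A) = (4/8)(3/7)(2/6)(4/5) = 2/35; P(data | urn B) = (9/10)(8/9)(7/8)(1/7) = 1/10; P(data | urn C) = (5/10)(4/9)(3/8)(5/7) = 5/84; P(data | urn D) = (3/7)(2/6)(1/5)(4/4) = 1/35; P(data | urn E) = (8/9)(7/8)(6/7)(1/6) = 1/9.
Weighting by the prior gives 2/15 · 2/35 = 4/525, 2/15 · 1/10 = 1/75, 1/5 · 5/84 = 1/84, 4/15 · 1/35 = 4/525, 4/15 · 1/9 = 4/135; with total 53/756.
Hence P(urn A | data) = (4/525) / (53/756) = 144/1325.

0.1087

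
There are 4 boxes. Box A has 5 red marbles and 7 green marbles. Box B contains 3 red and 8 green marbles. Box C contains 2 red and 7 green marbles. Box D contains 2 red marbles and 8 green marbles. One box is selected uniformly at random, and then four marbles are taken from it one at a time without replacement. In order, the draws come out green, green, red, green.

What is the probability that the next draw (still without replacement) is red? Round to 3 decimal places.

Under each hypothesis, the probability of the observed sequence is: P(data | box A) = (7/12)(6/11)(5/10)(5/9) = 0.088384; P(data | box B) = (8/11)(7/10)(3/9)(6/8) = 0.12727; P(data | box C) = (7/9)(6/8)(2/7)(5/6) = 0.13889; P(data | box D) = (8/10)(7/9)(2/8)(6/7) = 0.13333.
Weighting by the prior gives 1/4 · 0.088384 = 0.022096, 1/4 · 0.12727 = 0.031818, 1/4 · 0.13889 = 0.034722, 1/4 · 0.13333 = 0.033333; these sum to 0.12197.
The posterior is then P(box A | data) = 0.18116, P(box B | data) = 0.26087, P(box C | data) = 0.28468, P(box D | data) = 0.27329.
Averaging over the posterior, P(red next | data) = (1/2)(0.18116) + (2/7)(0.26087) + (1/5)(0.28468) + (1/6)(0.27329) = 0.2676.

0.268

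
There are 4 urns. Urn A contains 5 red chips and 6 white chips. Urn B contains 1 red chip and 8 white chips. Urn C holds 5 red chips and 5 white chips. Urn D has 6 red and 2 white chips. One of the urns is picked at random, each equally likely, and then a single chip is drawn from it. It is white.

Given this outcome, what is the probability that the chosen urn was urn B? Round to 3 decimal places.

For each hypothesis, P(data | H) works out to: P(data | urn A) = (6/11) = 0.54545; P(data | urn B) = (8/9) = 0.88889; P(data | urn C) = (5/10) = 0.5; P(data | urn D) = (2/8) = 0.25.
Weighting by the prior gives 1/4 · 0.54545 = 0.13636, 1/4 · 0.88889 = 0.22222, 1/4 · 0.5 = 0.125, 1/4 · 0.25 = 0.0625; with total 0.54609.
Hence P(urn B | data) = (0.22222) / (0.54609) = 0.40694.

0.407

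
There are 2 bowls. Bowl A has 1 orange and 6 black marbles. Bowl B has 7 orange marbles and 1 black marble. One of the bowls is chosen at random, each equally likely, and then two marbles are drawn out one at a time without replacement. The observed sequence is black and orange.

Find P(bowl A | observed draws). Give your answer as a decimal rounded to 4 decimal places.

The likelihood of the observed sequence under each hypothesis: P(data | bowl A) = (6/7)(1/6) = 1/7; P(data | bowl B) = (1/8)(7/7) = 1/8.
Weighting by the prior gives 1/2 · 1/7 = 1/14, 1/2 · 1/8 = 1/16; summing to 15/112.
By Bayes' rule, P(bowl A | data) = (1/14) / (15/112) = 8/15.

0.5333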